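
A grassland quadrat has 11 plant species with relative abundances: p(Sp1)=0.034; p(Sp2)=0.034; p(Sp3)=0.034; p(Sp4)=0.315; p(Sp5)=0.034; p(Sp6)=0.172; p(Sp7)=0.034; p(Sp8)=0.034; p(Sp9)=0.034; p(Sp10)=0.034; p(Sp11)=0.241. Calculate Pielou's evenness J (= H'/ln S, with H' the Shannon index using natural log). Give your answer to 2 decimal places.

H' = −Σ pᵢ ln pᵢ = −((-0.1150) + (-0.1150) + (-0.1150) + (-0.3639) + (-0.1150) + (-0.3028) + (-0.1150) + (-0.1150) + (-0.1150) + (-0.1150) + (-0.3429)) = 1.9293 (working shown to 4 dp, full precision carried).
With S = 11 species, ln S = 2.3979, so J = 1.9293/2.3979 = 0.8046, i.e. 0.80 to 2 decimal places.

0.80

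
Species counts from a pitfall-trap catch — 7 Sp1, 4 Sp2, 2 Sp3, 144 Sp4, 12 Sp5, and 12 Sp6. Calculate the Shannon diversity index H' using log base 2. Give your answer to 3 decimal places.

Total N = 7+4+2+144+12+12 = 181, so the proportions are 0.03867, 0.0221, 0.01105, 0.79558, 0.0663, 0.0663 (working shown to 5 dp, full precision carried).
Each pᵢ log₂ pᵢ term: 0.03867×(-4.69249)=-0.18148, 0.0221×(-5.49985)=-0.12154, 0.01105×(-6.49985)=-0.07182, 0.79558×(-0.32992)=-0.26248, 0.0663×(-3.91488)=-0.25955, 0.0663×(-3.91488)=-0.25955.
Sum = -1.15642, so H' = 1.156.

1.156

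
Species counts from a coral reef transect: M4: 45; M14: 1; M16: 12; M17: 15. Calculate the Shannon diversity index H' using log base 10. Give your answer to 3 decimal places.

Total N = 45+1+12+15 = 73, so the proportions are 0.61644, 0.0137, 0.16438, 0.20548 (working shown to 5 dp, full precision carried).
Each pᵢ log₁₀ pᵢ term: 0.61644×(-0.21011)=-0.12952, 0.0137×(-1.86332)=-0.02552, 0.16438×(-0.78414)=-0.12890, 0.20548×(-0.68723)=-0.14121.
Sum = -0.42516, so H' = 0.425.

0.425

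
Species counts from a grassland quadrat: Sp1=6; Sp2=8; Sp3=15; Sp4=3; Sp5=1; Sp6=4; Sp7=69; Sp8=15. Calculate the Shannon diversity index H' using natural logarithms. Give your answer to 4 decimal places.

1.4105

Total N = 6+8+15+3+1+4+69+15 = 121, so the proportions are 0.049587, 0.066116, 0.123967, 0.024793, 0.008264, 0.033058, 0.570248, 0.123967 (working shown to 6 dp, full precision carried).
Each pᵢ ln pᵢ term: 0.049587×(-3.004031)=-0.148960, 0.066116×(-2.716349)=-0.179593, 0.123967×(-2.087740)=-0.258811, 0.024793×(-3.697178)=-0.091666, 0.008264×(-4.795791)=-0.039635, 0.033058×(-3.409496)=-0.112711, 0.570248×(-0.561684)=-0.320299, 0.123967×(-2.087740)=-0.258811.
Sum = -1.410485, so H' = 1.4105.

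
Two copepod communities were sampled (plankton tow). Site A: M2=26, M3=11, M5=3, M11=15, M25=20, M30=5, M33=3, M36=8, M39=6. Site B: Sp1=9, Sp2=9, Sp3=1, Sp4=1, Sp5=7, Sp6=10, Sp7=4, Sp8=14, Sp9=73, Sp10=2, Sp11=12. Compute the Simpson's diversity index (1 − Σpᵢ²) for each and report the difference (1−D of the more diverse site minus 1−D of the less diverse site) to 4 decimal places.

0.1313

Site A: N=97, proportions 0.268041, 0.113402, 0.030928, 0.154639, 0.206186, 0.051546, 0.030928, 0.082474, 0.061856, giving 1−D = 0.833670 (working shown to 6 dp, full precision carried).
Site B: N=142, proportions 0.06338, 0.06338, 0.007042, 0.007042, 0.049296, 0.070423, 0.028169, 0.098592, 0.514085, 0.014085, 0.084507, giving 1−D = 0.702341.
Difference = |0.833670 − 0.702341| = 0.131329, i.e. 0.1313 to 4 decimal places.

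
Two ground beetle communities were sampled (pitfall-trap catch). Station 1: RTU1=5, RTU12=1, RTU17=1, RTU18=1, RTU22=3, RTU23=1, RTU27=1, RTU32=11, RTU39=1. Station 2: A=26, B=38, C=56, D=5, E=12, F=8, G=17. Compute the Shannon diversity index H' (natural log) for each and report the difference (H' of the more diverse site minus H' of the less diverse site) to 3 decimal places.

Station 1: N=25, proportions 0.2, 0.04, 0.04, 0.04, 0.12, 0.04, 0.04, 0.44, 0.04, giving H' = 1.71008 (working shown to 5 dp, full precision carried).
Station 2: N=162, proportions 0.16049, 0.23457, 0.34568, 0.03086, 0.07407, 0.04938, 0.10494, giving H' = 1.68621.
Difference = |1.71008 − 1.68621| = 0.02387, i.e. 0.024 to 3 decimal places.

0.024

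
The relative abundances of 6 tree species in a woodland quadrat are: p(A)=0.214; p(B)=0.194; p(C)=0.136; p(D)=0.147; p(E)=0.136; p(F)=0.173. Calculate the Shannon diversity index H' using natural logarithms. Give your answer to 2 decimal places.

Each pᵢ ln pᵢ term (working shown to 4 dp, full precision carried): 0.214×(-1.5418)=-0.3299, 0.194×(-1.6399)=-0.3181, 0.136×(-1.9951)=-0.2713, 0.147×(-1.9173)=-0.2818, 0.136×(-1.9951)=-0.2713, 0.173×(-1.7545)=-0.3035.
Sum = -1.7761, so H' = 1.78.

1.78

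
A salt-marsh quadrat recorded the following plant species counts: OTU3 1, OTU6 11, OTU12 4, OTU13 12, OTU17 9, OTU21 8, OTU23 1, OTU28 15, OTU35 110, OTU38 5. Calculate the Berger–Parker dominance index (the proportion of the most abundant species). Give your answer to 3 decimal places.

Total N = 1+11+4+12+9+8+1+15+110+5 = 176, so the proportions are 0.00568, 0.0625, 0.02273, 0.06818, 0.05114, 0.04545, 0.00568, 0.08523, 0.625, 0.02841 (working shown to 5 dp, full precision carried).
The largest proportion is 0.625, i.e. d = 0.625 to 3 decimal places.

0.625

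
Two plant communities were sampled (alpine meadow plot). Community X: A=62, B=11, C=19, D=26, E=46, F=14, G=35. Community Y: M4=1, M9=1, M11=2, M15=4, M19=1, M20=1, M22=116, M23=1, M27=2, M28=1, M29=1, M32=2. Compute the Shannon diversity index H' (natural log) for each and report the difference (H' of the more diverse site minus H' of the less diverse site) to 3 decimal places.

Community X: N=213, proportions 0.29108, 0.05164, 0.0892, 0.12207, 0.21596, 0.06573, 0.16432, giving H' = 1.79127 (working shown to 5 dp, full precision carried).
Community Y: N=133, proportions 0.00752, 0.00752, 0.01504, 0.03008, 0.00752, 0.00752, 0.87218, 0.00752, 0.01504, 0.00752, 0.00752, 0.01504, giving H' = 0.67140.
Difference = |1.79127 − 0.67140| = 1.11987, i.e. 1.120 to 3 decimal places.

1.120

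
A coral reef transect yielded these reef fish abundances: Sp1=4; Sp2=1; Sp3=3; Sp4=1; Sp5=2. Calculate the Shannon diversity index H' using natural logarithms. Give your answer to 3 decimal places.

Total N = 4+1+3+1+2 = 11, so the proportions are 0.36364, 0.09091, 0.27273, 0.09091, 0.18182 (working shown to 5 dp, full precision carried).
Each pᵢ ln pᵢ term: 0.36364×(-1.01160)=-0.36785, 0.09091×(-2.39790)=-0.21799, 0.27273×(-1.29928)=-0.35435, 0.09091×(-2.39790)=-0.21799, 0.18182×(-1.70475)=-0.30995.
Sum = -1.46814, so H' = 1.468.

1.468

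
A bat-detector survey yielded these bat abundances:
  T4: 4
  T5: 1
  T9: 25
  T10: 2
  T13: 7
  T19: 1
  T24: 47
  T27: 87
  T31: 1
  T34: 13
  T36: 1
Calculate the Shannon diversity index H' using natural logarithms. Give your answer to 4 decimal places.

Total N = 4+1+25+2+7+1+47+87+1+13+1 = 189, so the proportions are 0.021164, 0.005291, 0.132275, 0.010582, 0.037037, 0.005291, 0.248677, 0.460317, 0.005291, 0.068783, 0.005291 (working shown to 6 dp, full precision carried).
Each pᵢ ln pᵢ term: 0.021164×(-3.855453)=-0.081597, 0.005291×(-5.241747)=-0.027734, 0.132275×(-2.022871)=-0.267576, 0.010582×(-4.548600)=-0.048133, 0.037037×(-3.295837)=-0.122068, 0.005291×(-5.241747)=-0.027734, 0.248677×(-1.391599)=-0.346059, 0.460317×(-0.775839)=-0.357132, 0.005291×(-5.241747)=-0.027734, 0.068783×(-2.676798)=-0.184118, 0.005291×(-5.241747)=-0.027734.
Sum = -1.517620, so H' = 1.5176.

1.5176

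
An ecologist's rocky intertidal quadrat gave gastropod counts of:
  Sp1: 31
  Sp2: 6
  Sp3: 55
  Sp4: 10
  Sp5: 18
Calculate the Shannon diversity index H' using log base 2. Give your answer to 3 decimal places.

1.946

Total N = 31+6+55+10+18 = 120, so the proportions are 0.25833, 0.05, 0.45833, 0.08333, 0.15 (working shown to 5 dp, full precision carried).
Each pᵢ log₂ pᵢ term: 0.25833×(-1.95269)=-0.50445, 0.05×(-4.32193)=-0.21610, 0.45833×(-1.12553)=-0.51587, 0.08333×(-3.58496)=-0.29875, 0.15×(-2.73697)=-0.41054.
Sum = -1.94570, so H' = 1.946.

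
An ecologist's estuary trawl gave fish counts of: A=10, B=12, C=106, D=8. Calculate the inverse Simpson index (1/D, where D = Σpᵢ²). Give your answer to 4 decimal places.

Total N = 10+12+106+8 = 136, so the proportions are 0.0735294, 0.0882353, 0.7794118, 0.0588235 (working shown to 7 dp, full precision carried).
D = 0.0735294² + 0.0882353² + 0.7794118² + 0.0588235² = 0.0054066 + 0.0077855 + 0.6074827 + 0.0034602 = 0.6241349.
So 1/D = 1.602218, i.e. 1.6022 to 4 decimal places.

1.6022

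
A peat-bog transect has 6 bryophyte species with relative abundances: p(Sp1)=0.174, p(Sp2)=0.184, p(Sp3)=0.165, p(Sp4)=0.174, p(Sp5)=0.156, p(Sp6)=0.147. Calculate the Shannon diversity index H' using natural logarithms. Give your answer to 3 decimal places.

1.789

Each pᵢ ln pᵢ term (working shown to 5 dp, full precision carried): 0.174×(-1.74870)=-0.30427, 0.184×(-1.69282)=-0.31148, 0.165×(-1.80181)=-0.29730, 0.174×(-1.74870)=-0.30427, 0.156×(-1.85790)=-0.28983, 0.147×(-1.91732)=-0.28185.
Sum = -1.78900, so H' = 1.789.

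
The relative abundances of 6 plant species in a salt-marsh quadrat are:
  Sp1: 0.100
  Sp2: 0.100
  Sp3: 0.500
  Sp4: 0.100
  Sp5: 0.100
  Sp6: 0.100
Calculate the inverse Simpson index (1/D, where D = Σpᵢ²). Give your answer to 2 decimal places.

D = 0.1² + 0.1² + 0.5² + 0.1² + 0.1² + 0.1² = 0.010000 + 0.010000 + 0.250000 + 0.010000 + 0.010000 + 0.010000 = 0.300000 (working shown to 6 dp, full precision carried).
So 1/D = 3.3333, i.e. 3.33 to 2 decimal places.

3.33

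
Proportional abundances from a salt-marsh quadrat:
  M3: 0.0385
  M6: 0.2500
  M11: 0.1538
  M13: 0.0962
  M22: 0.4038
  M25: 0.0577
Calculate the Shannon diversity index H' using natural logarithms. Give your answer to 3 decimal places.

1.516

Each pᵢ ln pᵢ term (working shown to 5 dp, full precision carried): 0.0385×(-3.25710)=-0.12540, 0.25×(-1.38629)=-0.34657, 0.1538×(-1.87210)=-0.28793, 0.0962×(-2.34133)=-0.22524, 0.4038×(-0.90684)=-0.36618, 0.0577×(-2.85250)=-0.16459.
Sum = -1.51591, so H' = 1.516.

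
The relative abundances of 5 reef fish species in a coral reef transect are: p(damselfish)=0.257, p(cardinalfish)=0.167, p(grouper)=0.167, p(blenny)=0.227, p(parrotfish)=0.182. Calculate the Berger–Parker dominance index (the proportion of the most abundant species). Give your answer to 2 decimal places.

The largest proportion is 0.257, i.e. d = 0.26 to 2 decimal places.

0.26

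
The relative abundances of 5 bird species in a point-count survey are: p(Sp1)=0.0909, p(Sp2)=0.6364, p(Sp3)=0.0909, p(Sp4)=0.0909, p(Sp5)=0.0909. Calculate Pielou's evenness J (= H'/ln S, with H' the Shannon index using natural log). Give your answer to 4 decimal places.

0.7204

H' = −Σ pᵢ ln pᵢ = −((-0.217978) + (-0.287607) + (-0.217978) + (-0.217978) + (-0.217978)) = 1.159518 (working shown to 6 dp, full precision carried).
With S = 5 species, ln S = 1.609438, so J = 1.159518/1.609438 = 0.720449, i.e. 0.7204 to 4 decimal places.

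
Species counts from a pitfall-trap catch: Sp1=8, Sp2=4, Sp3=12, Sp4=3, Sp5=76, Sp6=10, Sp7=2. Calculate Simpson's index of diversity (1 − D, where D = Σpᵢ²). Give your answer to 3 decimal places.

Total N = 8+4+12+3+76+10+2 = 115, so the proportions are 0.06957, 0.03478, 0.10435, 0.02609, 0.66087, 0.08696, 0.01739 (working shown to 5 dp, full precision carried).
D = 0.06957² + 0.03478² + 0.10435² + 0.02609² + 0.66087² + 0.08696² + 0.01739² = 0.00484 + 0.00121 + 0.01089 + 0.00068 + 0.43675 + 0.00756 + 0.00030 = 0.46223.
So 1 − D = 0.53777, i.e. 0.538 to 3 decimal places.

0.538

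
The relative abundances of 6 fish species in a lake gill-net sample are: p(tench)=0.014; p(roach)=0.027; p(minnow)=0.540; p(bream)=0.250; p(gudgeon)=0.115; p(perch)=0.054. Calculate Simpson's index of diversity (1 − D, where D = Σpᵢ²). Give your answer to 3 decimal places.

0.629

D = 0.014² + 0.027² + 0.54² + 0.25² + 0.115² + 0.054² = 0.00020 + 0.00073 + 0.29160 + 0.06250 + 0.01323 + 0.00292 = 0.37117 (working shown to 5 dp, full precision carried).
So 1 − D = 0.62883, i.e. 0.629 to 3 decimal places.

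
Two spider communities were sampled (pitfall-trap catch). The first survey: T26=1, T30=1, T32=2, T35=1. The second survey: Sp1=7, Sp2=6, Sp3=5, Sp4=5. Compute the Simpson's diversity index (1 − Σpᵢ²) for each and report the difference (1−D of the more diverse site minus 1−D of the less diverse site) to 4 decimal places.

0.0248

The first survey: N=5, proportions 0.2, 0.2, 0.4, 0.2, giving 1−D = 0.720000 (working shown to 6 dp, full precision carried).
The second survey: N=23, proportions 0.304348, 0.26087, 0.217391, 0.217391, giving 1−D = 0.744802.
Difference = |0.720000 − 0.744802| = 0.024802, i.e. 0.0248 to 4 decimal places.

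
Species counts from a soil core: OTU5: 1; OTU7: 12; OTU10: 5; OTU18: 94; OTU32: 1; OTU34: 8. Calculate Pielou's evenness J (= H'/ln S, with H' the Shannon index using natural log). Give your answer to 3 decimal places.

0.455

Total N = 1+12+5+94+1+8 = 121, so the proportions are 0.00826, 0.09917, 0.04132, 0.77686, 0.00826, 0.06612 (working shown to 5 dp, full precision carried).
H' = −Σ pᵢ ln pᵢ = −((-0.03963) + (-0.22918) + (-0.13167) + (-0.19615) + (-0.03963) + (-0.17959)) = 0.81586.
With S = 6 species, ln S = 1.79176, so J = 0.81586/1.79176 = 0.45534, i.e. 0.455 to 3 decimal places.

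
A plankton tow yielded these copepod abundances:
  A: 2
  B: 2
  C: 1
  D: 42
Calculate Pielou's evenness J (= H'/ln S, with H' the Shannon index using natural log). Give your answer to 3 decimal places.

0.325

Total N = 2+2+1+42 = 47, so the proportions are 0.04255, 0.04255, 0.02128, 0.89362 (working shown to 5 dp, full precision carried).
H' = −Σ pᵢ ln pᵢ = −((-0.13434) + (-0.13434) + (-0.08192) + (-0.10051)) = 0.45111.
With S = 4 species, ln S = 1.38629, so J = 0.45111/1.38629 = 0.32541, i.e. 0.325 to 3 decimal places.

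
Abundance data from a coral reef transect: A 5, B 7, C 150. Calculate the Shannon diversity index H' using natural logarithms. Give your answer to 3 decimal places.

Total N = 5+7+150 = 162, so the proportions are 0.03086, 0.04321, 0.92593 (working shown to 5 dp, full precision carried).
Each pᵢ ln pᵢ term: 0.03086×(-3.47816)=-0.10735, 0.04321×(-3.14169)=-0.13575, 0.92593×(-0.07696)=-0.07126.
Sum = -0.31436, so H' = 0.314.

0.314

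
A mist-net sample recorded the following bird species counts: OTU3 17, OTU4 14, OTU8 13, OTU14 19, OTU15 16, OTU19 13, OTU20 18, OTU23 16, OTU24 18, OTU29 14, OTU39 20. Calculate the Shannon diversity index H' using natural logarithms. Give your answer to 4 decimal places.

2.3875

Total N = 17+14+13+19+16+13+18+16+18+14+20 = 178, so the proportions are 0.095506, 0.078652, 0.073034, 0.106742, 0.089888, 0.073034, 0.101124, 0.089888, 0.101124, 0.078652, 0.11236 (working shown to 6 dp, full precision carried).
Each pᵢ ln pᵢ term: 0.095506×(-2.348570)=-0.224302, 0.078652×(-2.542726)=-0.199990, 0.073034×(-2.616834)=-0.191117, 0.106742×(-2.237345)=-0.238818, 0.089888×(-2.409195)=-0.216557, 0.073034×(-2.616834)=-0.191117, 0.101124×(-2.291412)=-0.231716, 0.089888×(-2.409195)=-0.216557, 0.101124×(-2.291412)=-0.231716, 0.078652×(-2.542726)=-0.199990, 0.11236×(-2.186051)=-0.245624.
Sum = -2.387502, so H' = 2.3875.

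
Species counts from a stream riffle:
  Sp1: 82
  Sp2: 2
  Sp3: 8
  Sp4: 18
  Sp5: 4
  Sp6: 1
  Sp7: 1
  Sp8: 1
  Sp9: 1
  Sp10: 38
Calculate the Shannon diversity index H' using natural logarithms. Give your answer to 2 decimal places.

Total N = 82+2+8+18+4+1+1+1+1+38 = 156, so the proportions are 0.5256, 0.0128, 0.0513, 0.1154, 0.0256, 0.0064, 0.0064, 0.0064, 0.0064, 0.2436 (working shown to 4 dp, full precision carried).
Each pᵢ ln pᵢ term: 0.5256×(-0.6431)=-0.3381, 0.0128×(-4.3567)=-0.0559, 0.0513×(-2.9704)=-0.1523, 0.1154×(-2.1595)=-0.2492, 0.0256×(-3.6636)=-0.0939, 0.0064×(-5.0499)=-0.0324, 0.0064×(-5.0499)=-0.0324, 0.0064×(-5.0499)=-0.0324, 0.0064×(-5.0499)=-0.0324, 0.2436×(-1.4123)=-0.3440.
Sum = -1.3628, so H' = 1.36.

1.36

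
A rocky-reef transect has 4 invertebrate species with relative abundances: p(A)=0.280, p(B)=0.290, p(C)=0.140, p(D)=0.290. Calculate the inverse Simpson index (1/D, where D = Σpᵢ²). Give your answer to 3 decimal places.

D = 0.28² + 0.29² + 0.14² + 0.29² = 0.0784000 + 0.0841000 + 0.0196000 + 0.0841000 = 0.2662000 (working shown to 7 dp, full precision carried).
So 1/D = 3.75657, i.e. 3.757 to 3 decimal places.

3.757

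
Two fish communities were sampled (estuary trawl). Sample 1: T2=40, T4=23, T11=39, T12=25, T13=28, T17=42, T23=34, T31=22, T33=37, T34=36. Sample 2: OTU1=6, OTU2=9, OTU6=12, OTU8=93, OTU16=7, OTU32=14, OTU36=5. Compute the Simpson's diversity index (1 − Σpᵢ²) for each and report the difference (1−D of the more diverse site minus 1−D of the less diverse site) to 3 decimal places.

0.326

Sample 1: N=326, proportions 0.1227, 0.07055, 0.11963, 0.07669, 0.08589, 0.12883, 0.10429, 0.06748, 0.1135, 0.11043, giving 1−D = 0.89529 (working shown to 5 dp, full precision carried).
Sample 2: N=146, proportions 0.0411, 0.06164, 0.08219, 0.63699, 0.04795, 0.09589, 0.03425, giving 1−D = 0.56934.
Difference = |0.89529 − 0.56934| = 0.32595, i.e. 0.326 to 3 decimal places.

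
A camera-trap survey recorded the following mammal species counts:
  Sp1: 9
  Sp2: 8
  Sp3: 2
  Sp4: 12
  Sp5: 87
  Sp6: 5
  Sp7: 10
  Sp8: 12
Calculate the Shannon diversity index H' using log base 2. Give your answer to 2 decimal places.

Total N = 9+8+2+12+87+5+10+12 = 145, so the proportions are 0.0621, 0.0552, 0.0138, 0.0828, 0.6, 0.0345, 0.069, 0.0828 (working shown to 4 dp, full precision carried).
Each pᵢ log₂ pᵢ term: 0.0621×(-4.0100)=-0.2489, 0.0552×(-4.1799)=-0.2306, 0.0138×(-6.1799)=-0.0852, 0.0828×(-3.5949)=-0.2975, 0.6×(-0.7370)=-0.4422, 0.0345×(-4.8580)=-0.1675, 0.069×(-3.8580)=-0.2661, 0.0828×(-3.5949)=-0.2975.
Sum = -2.0355, so H' = 2.04.

2.04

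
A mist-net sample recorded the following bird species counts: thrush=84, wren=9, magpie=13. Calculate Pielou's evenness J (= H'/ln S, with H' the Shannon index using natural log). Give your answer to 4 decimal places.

Total N = 84+9+13 = 106, so the proportions are 0.792453, 0.084906, 0.122642 (working shown to 6 dp, full precision carried).
H' = −Σ pᵢ ln pᵢ = −((-0.184342) + (-0.209396) + (-0.257362)) = 0.651100.
With S = 3 species, ln S = 1.098612, so J = 0.651100/1.098612 = 0.592657, i.e. 0.5927 to 4 decimal places.

0.5927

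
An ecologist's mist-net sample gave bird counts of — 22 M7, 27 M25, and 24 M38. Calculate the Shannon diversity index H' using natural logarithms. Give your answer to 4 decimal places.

Total N = 22+27+24 = 73, so the proportions are 0.30137, 0.369863, 0.328767 (working shown to 6 dp, full precision carried).
Each pᵢ ln pᵢ term: 0.30137×(-1.199417)=-0.361468, 0.369863×(-0.994623)=-0.367874, 0.328767×(-1.112406)=-0.365722.
Sum = -1.095065, so H' = 1.0951.

1.0951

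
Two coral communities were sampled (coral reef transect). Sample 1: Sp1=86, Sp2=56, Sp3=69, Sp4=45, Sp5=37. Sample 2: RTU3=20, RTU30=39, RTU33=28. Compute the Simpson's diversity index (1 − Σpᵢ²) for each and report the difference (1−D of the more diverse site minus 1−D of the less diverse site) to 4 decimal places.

0.1397

Sample 1: N=293, proportions 0.293515, 0.191126, 0.235495, 0.153584, 0.12628, giving 1−D = 0.782327 (working shown to 6 dp, full precision carried).
Sample 2: N=87, proportions 0.229885, 0.448276, 0.321839, giving 1−D = 0.642621.
Difference = |0.782327 − 0.642621| = 0.139706, i.e. 0.1397 to 4 decimal places.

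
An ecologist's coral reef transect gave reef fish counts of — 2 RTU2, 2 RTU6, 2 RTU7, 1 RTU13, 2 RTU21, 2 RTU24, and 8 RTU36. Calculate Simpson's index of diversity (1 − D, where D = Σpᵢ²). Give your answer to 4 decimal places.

0.7645

Total N = 2+2+2+1+2+2+8 = 19, so the proportions are 0.105263, 0.105263, 0.105263, 0.052632, 0.105263, 0.105263, 0.421053 (working shown to 6 dp, full precision carried).
D = 0.105263² + 0.105263² + 0.105263² + 0.052632² + 0.105263² + 0.105263² + 0.421053² = 0.011080 + 0.011080 + 0.011080 + 0.002770 + 0.011080 + 0.011080 + 0.177285 = 0.235457.
So 1 − D = 0.764543, i.e. 0.7645 to 4 decimal places.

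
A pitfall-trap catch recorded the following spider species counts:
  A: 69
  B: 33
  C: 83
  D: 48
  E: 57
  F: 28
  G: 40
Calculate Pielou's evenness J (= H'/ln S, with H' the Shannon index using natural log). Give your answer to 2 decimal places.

Total N = 69+33+83+48+57+28+40 = 358, so the proportions are 0.1927, 0.0922, 0.2318, 0.1341, 0.1592, 0.0782, 0.1117 (working shown to 4 dp, full precision carried).
H' = −Σ pᵢ ln pᵢ = −((-0.3173) + (-0.2198) + (-0.3389) + (-0.2694) + (-0.2926) + (-0.1993) + (-0.2449)) = 1.8821.
With S = 7 species, ln S = 1.9459, so J = 1.8821/1.9459 = 0.9672, i.e. 0.97 to 2 decimal places.

0.97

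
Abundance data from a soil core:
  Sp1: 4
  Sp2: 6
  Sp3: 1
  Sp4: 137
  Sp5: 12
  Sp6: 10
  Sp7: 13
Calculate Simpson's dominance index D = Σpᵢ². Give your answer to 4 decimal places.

Total N = 4+6+1+137+12+10+13 = 183, so the proportions are 0.021858, 0.032787, 0.005464, 0.748634, 0.065574, 0.054645, 0.071038 (working shown to 6 dp, full precision carried).
D = 0.021858² + 0.032787² + 0.005464² + 0.748634² + 0.065574² + 0.054645² + 0.071038² = 0.000478 + 0.001075 + 0.000030 + 0.560453 + 0.004300 + 0.002986 + 0.005046 = 0.574368.
To 4 decimal places, D = 0.5744.

0.5744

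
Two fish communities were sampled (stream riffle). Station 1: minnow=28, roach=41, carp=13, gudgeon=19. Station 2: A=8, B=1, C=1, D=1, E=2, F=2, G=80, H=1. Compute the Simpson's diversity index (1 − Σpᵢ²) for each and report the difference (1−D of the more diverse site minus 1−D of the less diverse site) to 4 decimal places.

Station 1: N=101, proportions 0.277228, 0.405941, 0.128713, 0.188119, giving 1−D = 0.706401 (working shown to 6 dp, full precision carried).
Station 2: N=96, proportions 0.083333, 0.010417, 0.010417, 0.010417, 0.020833, 0.020833, 0.833333, 0.010417, giving 1−D = 0.297309.
Difference = |0.706401 − 0.297309| = 0.409092, i.e. 0.4091 to 4 decimal places.

0.4091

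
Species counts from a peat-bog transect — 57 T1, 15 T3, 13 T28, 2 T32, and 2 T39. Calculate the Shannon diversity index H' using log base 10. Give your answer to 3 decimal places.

0.450

Total N = 57+15+13+2+2 = 89, so the proportions are 0.64045, 0.16854, 0.14607, 0.02247, 0.02247 (working shown to 5 dp, full precision carried).
Each pᵢ log₁₀ pᵢ term: 0.64045×(-0.19352)=-0.12394, 0.16854×(-0.77330)=-0.13033, 0.14607×(-0.83545)=-0.12203, 0.02247×(-1.64836)=-0.03704, 0.02247×(-1.64836)=-0.03704.
Sum = -0.45038, so H' = 0.450.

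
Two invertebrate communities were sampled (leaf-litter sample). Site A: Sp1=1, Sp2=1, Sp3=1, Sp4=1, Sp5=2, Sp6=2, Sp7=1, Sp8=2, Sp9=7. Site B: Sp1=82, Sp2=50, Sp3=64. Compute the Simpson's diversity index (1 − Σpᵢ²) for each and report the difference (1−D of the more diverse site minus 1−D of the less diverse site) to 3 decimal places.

Site A: N=18, proportions 0.05556, 0.05556, 0.05556, 0.05556, 0.11111, 0.11111, 0.05556, 0.11111, 0.38889, giving 1−D = 0.79630 (working shown to 5 dp, full precision carried).
Site B: N=196, proportions 0.41837, 0.2551, 0.32653, giving 1−D = 0.65327.
Difference = |0.79630 − 0.65327| = 0.14303, i.e. 0.143 to 3 decimal places.

0.143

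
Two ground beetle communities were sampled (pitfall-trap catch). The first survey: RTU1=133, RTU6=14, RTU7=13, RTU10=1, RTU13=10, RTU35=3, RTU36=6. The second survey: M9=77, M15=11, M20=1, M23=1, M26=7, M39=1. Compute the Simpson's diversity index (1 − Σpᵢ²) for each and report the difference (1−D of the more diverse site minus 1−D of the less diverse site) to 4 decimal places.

0.0736

The first survey: N=180, proportions 0.738889, 0.077778, 0.072222, 0.005556, 0.055556, 0.016667, 0.033333, giving 1−D = 0.438272 (working shown to 6 dp, full precision carried).
The second survey: N=98, proportions 0.785714, 0.112245, 0.010204, 0.010204, 0.071429, 0.010204, giving 1−D = 0.364640.
Difference = |0.438272 − 0.364640| = 0.073632, i.e. 0.0736 to 4 decimal places.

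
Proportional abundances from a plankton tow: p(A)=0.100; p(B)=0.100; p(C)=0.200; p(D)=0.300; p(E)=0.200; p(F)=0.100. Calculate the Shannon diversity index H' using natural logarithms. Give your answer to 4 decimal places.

1.6957

Each pᵢ ln pᵢ term (working shown to 6 dp, full precision carried): 0.1×(-2.302585)=-0.230259, 0.1×(-2.302585)=-0.230259, 0.2×(-1.609438)=-0.321888, 0.3×(-1.203973)=-0.361192, 0.2×(-1.609438)=-0.321888, 0.1×(-2.302585)=-0.230259.
Sum = -1.695743, so H' = 1.6957.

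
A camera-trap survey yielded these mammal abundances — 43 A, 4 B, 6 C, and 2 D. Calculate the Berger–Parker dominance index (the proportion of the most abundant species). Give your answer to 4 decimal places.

Total N = 43+4+6+2 = 55, so the proportions are 0.781818, 0.072727, 0.109091, 0.036364 (working shown to 6 dp, full precision carried).
The largest proportion is 0.781818, i.e. d = 0.7818 to 4 decimal places.

0.7818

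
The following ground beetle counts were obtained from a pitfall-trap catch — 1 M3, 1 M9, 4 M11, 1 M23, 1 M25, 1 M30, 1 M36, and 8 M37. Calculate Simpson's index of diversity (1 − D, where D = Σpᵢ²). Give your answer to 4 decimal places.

Total N = 1+1+4+1+1+1+1+8 = 18, so the proportions are 0.055556, 0.055556, 0.222222, 0.055556, 0.055556, 0.055556, 0.055556, 0.444444 (working shown to 6 dp, full precision carried).
D = 0.055556² + 0.055556² + 0.222222² + 0.055556² + 0.055556² + 0.055556² + 0.055556² + 0.444444² = 0.003086 + 0.003086 + 0.049383 + 0.003086 + 0.003086 + 0.003086 + 0.003086 + 0.197531 = 0.265432.
So 1 − D = 0.734568, i.e. 0.7346 to 4 decimal places.

0.7346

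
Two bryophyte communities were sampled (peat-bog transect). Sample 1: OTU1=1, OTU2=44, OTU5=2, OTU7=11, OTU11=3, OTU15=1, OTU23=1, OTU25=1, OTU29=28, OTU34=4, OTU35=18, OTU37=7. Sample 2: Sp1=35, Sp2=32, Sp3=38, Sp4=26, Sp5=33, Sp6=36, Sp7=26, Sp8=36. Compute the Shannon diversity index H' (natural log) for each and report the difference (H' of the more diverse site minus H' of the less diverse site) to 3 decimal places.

0.267

Sample 1: N=121, proportions 0.00826, 0.36364, 0.01653, 0.09091, 0.02479, 0.00826, 0.00826, 0.00826, 0.2314, 0.03306, 0.14876, 0.05785, giving H' = 1.80357 (working shown to 5 dp, full precision carried).
Sample 2: N=262, proportions 0.13359, 0.12214, 0.14504, 0.09924, 0.12595, 0.1374, 0.09924, 0.1374, giving H' = 2.07068.
Difference = |1.80357 − 2.07068| = 0.26711, i.e. 0.267 to 3 decimal places.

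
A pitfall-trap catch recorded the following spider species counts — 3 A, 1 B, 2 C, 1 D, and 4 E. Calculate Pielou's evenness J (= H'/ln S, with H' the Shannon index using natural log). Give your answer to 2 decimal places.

Total N = 3+1+2+1+4 = 11, so the proportions are 0.2727, 0.0909, 0.1818, 0.0909, 0.3636 (working shown to 4 dp, full precision carried).
H' = −Σ pᵢ ln pᵢ = −((-0.3543) + (-0.2180) + (-0.3100) + (-0.2180) + (-0.3679)) = 1.4681.
With S = 5 species, ln S = 1.6094, so J = 1.4681/1.6094 = 0.9122, i.e. 0.91 to 2 decimal places.

0.91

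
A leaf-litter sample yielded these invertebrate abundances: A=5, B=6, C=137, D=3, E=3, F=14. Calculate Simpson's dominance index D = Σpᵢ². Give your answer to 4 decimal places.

Total N = 5+6+137+3+3+14 = 168, so the proportions are 0.029762, 0.035714, 0.815476, 0.017857, 0.017857, 0.083333 (working shown to 6 dp, full precision carried).
D = 0.029762² + 0.035714² + 0.815476² + 0.017857² + 0.017857² + 0.083333² = 0.000886 + 0.001276 + 0.665001 + 0.000319 + 0.000319 + 0.006944 = 0.674745.
To 4 decimal places, D = 0.6747.

0.6747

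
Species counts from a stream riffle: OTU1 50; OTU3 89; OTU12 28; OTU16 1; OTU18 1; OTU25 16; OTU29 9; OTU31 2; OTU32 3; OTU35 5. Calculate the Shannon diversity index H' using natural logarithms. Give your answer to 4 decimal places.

Total N = 50+89+28+1+1+16+9+2+3+5 = 204, so the proportions are 0.245098, 0.436275, 0.137255, 0.004902, 0.004902, 0.078431, 0.044118, 0.009804, 0.014706, 0.02451 (working shown to 6 dp, full precision carried).
Each pᵢ ln pᵢ term: 0.245098×(-1.406097)=-0.344632, 0.436275×(-0.829484)=-0.361883, 0.137255×(-1.985915)=-0.272577, 0.004902×(-5.318120)=-0.026069, 0.004902×(-5.318120)=-0.026069, 0.078431×(-2.545531)=-0.199650, 0.044118×(-3.120895)=-0.137687, 0.009804×(-4.624973)=-0.045343, 0.014706×(-4.219508)=-0.062052, 0.02451×(-3.708682)=-0.090899.
Sum = -1.566859, so H' = 1.5669.

1.5669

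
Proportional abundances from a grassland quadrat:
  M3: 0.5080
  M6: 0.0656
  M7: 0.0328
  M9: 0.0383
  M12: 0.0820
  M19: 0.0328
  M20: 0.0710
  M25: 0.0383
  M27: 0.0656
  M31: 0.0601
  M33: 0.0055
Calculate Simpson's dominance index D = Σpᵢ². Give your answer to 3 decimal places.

0.287

D = 0.508² + 0.0656² + 0.0328² + 0.0383² + 0.082² + 0.0328² + 0.071² + 0.0383² + 0.0656² + 0.0601² + 0.0055² = 0.25806 + 0.00430 + 0.00108 + 0.00147 + 0.00672 + 0.00108 + 0.00504 + 0.00147 + 0.00430 + 0.00361 + 0.00003 = 0.28716 (working shown to 5 dp, full precision carried).
To 3 decimal places, D = 0.287.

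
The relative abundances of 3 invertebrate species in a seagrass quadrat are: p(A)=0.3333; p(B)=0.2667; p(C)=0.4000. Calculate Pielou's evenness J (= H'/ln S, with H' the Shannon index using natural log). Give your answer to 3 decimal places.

0.988

H' = −Σ pᵢ ln pᵢ = −((-0.36620) + (-0.35248) + (-0.36652)) = 1.08520 (working shown to 5 dp, full precision carried).
With S = 3 species, ln S = 1.09861, so J = 1.08520/1.09861 = 0.98779, i.e. 0.988 to 3 decimal places.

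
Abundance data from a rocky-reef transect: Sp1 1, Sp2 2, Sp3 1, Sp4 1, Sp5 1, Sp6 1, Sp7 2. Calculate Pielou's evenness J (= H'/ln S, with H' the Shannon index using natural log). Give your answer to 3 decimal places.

Total N = 1+2+1+1+1+1+2 = 9, so the proportions are 0.11111, 0.22222, 0.11111, 0.11111, 0.11111, 0.11111, 0.22222 (working shown to 5 dp, full precision carried).
H' = −Σ pᵢ ln pᵢ = −((-0.24414) + (-0.33424) + (-0.24414) + (-0.24414) + (-0.24414) + (-0.24414) + (-0.33424)) = 1.88916.
With S = 7 species, ln S = 1.94591, so J = 1.88916/1.94591 = 0.97084, i.e. 0.971 to 3 decimal places.

0.971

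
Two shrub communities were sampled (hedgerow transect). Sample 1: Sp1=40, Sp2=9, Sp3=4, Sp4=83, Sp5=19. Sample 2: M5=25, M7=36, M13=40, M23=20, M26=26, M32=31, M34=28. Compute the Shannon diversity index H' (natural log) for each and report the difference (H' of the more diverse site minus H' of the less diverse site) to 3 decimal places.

0.722

Sample 1: N=155, proportions 0.25806, 0.05806, 0.02581, 0.53548, 0.12258, giving H' = 1.20095 (working shown to 5 dp, full precision carried).
Sample 2: N=206, proportions 0.12136, 0.17476, 0.19417, 0.09709, 0.12621, 0.15049, 0.13592, giving H' = 1.92295.
Difference = |1.20095 − 1.92295| = 0.72200, i.e. 0.722 to 3 decimal places.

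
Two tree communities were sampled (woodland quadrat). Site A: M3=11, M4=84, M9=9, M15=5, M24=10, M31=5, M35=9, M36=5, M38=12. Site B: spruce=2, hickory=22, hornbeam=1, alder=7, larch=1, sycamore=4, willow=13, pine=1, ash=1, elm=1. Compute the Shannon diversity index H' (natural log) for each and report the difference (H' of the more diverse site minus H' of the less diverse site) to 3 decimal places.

0.094

Site A: N=150, proportions 0.07333, 0.56, 0.06, 0.03333, 0.06667, 0.03333, 0.06, 0.03333, 0.08, giving H' = 1.57662 (working shown to 5 dp, full precision carried).
Site B: N=53, proportions 0.03774, 0.41509, 0.01887, 0.13208, 0.01887, 0.07547, 0.24528, 0.01887, 0.01887, 0.01887, giving H' = 1.67029.
Difference = |1.57662 − 1.67029| = 0.09367, i.e. 0.094 to 3 decimal places.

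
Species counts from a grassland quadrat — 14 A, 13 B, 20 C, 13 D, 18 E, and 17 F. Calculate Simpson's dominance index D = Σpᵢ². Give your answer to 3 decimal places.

Total N = 14+13+20+13+18+17 = 95, so the proportions are 0.14737, 0.13684, 0.21053, 0.13684, 0.18947, 0.17895 (working shown to 5 dp, full precision carried).
D = 0.14737² + 0.13684² + 0.21053² + 0.13684² + 0.18947² + 0.17895² = 0.02172 + 0.01873 + 0.04432 + 0.01873 + 0.03590 + 0.03202 = 0.17141.
To 3 decimal places, D = 0.171.

0.171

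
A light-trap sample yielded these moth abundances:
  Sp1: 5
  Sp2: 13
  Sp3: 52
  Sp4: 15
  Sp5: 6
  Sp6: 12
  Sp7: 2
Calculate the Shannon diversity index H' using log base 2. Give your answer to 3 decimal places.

Total N = 5+13+52+15+6+12+2 = 105, so the proportions are 0.04762, 0.12381, 0.49524, 0.14286, 0.05714, 0.11429, 0.01905 (working shown to 5 dp, full precision carried).
Each pᵢ log₂ pᵢ term: 0.04762×(-4.39232)=-0.20916, 0.12381×(-3.01381)=-0.37314, 0.49524×(-1.01381)=-0.50208, 0.14286×(-2.80735)=-0.40105, 0.05714×(-4.12928)=-0.23596, 0.11429×(-3.12928)=-0.35763, 0.01905×(-5.71425)=-0.10884.
Sum = -2.18786, so H' = 2.188.

2.188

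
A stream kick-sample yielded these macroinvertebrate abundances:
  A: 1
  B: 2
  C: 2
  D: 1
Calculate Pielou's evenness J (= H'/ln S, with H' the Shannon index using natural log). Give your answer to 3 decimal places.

0.959

Total N = 1+2+2+1 = 6, so the proportions are 0.16667, 0.33333, 0.33333, 0.16667 (working shown to 5 dp, full precision carried).
H' = −Σ pᵢ ln pᵢ = −((-0.29863) + (-0.36620) + (-0.36620) + (-0.29863)) = 1.32966.
With S = 4 species, ln S = 1.38629, so J = 1.32966/1.38629 = 0.95915, i.e. 0.959 to 3 decimal places.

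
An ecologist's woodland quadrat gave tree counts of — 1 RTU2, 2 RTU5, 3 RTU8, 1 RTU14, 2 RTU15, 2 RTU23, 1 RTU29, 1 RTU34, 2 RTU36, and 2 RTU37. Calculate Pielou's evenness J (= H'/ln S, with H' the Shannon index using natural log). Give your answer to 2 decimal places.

0.97

Total N = 1+2+3+1+2+2+1+1+2+2 = 17, so the proportions are 0.0588, 0.1176, 0.1765, 0.0588, 0.1176, 0.1176, 0.0588, 0.0588, 0.1176, 0.1176 (working shown to 4 dp, full precision carried).
H' = −Σ pᵢ ln pᵢ = −((-0.1667) + (-0.2518) + (-0.3061) + (-0.1667) + (-0.2518) + (-0.2518) + (-0.1667) + (-0.1667) + (-0.2518) + (-0.2518)) = 2.2316.
With S = 10 species, ln S = 2.3026, so J = 2.2316/2.3026 = 0.9692, i.e. 0.97 to 2 decimal places.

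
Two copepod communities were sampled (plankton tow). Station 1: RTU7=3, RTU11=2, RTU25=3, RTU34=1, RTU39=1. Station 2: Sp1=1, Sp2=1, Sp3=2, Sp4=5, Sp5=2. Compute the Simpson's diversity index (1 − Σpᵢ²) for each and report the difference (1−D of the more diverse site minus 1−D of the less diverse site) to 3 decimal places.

0.049

Station 1: N=10, proportions 0.3, 0.2, 0.3, 0.1, 0.1, giving 1−D = 0.76000 (working shown to 5 dp, full precision carried).
Station 2: N=11, proportions 0.09091, 0.09091, 0.18182, 0.45455, 0.18182, giving 1−D = 0.71074.
Difference = |0.76000 − 0.71074| = 0.04926, i.e. 0.049 to 3 decimal places.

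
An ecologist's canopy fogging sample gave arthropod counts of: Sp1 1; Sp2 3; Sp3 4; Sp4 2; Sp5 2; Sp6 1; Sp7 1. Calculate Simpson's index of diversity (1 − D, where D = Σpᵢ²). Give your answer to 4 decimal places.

Total N = 1+3+4+2+2+1+1 = 14, so the proportions are 0.071429, 0.214286, 0.285714, 0.142857, 0.142857, 0.071429, 0.071429 (working shown to 6 dp, full precision carried).
D = 0.071429² + 0.214286² + 0.285714² + 0.142857² + 0.142857² + 0.071429² + 0.071429² = 0.005102 + 0.045918 + 0.081633 + 0.020408 + 0.020408 + 0.005102 + 0.005102 = 0.183673.
So 1 − D = 0.816327, i.e. 0.8163 to 4 decimal places.

0.8163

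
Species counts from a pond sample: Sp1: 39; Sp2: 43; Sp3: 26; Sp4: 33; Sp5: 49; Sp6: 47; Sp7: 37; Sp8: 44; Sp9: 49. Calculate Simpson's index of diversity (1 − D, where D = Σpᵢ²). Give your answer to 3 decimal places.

0.885

Total N = 39+43+26+33+49+47+37+44+49 = 367, so the proportions are 0.10627, 0.11717, 0.07084, 0.08992, 0.13351, 0.12807, 0.10082, 0.11989, 0.13351 (working shown to 5 dp, full precision carried).
D = 0.10627² + 0.11717² + 0.07084² + 0.08992² + 0.13351² + 0.12807² + 0.10082² + 0.11989² + 0.13351² = 0.01129 + 0.01373 + 0.00502 + 0.00809 + 0.01783 + 0.01640 + 0.01016 + 0.01437 + 0.01783 = 0.11472.
So 1 − D = 0.88528, i.e. 0.885 to 3 decimal places.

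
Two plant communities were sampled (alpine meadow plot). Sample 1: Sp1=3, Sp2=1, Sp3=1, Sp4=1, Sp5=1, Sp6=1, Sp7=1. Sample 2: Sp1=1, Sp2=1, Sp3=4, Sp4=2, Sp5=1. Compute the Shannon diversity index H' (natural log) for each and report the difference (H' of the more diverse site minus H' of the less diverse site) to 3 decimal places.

0.404

Sample 1: N=9, proportions 0.33333, 0.11111, 0.11111, 0.11111, 0.11111, 0.11111, 0.11111, giving H' = 1.83102 (working shown to 5 dp, full precision carried).
Sample 2: N=9, proportions 0.11111, 0.11111, 0.44444, 0.22222, 0.11111, giving H' = 1.42706.
Difference = |1.83102 − 1.42706| = 0.40396, i.e. 0.404 to 3 decimal places.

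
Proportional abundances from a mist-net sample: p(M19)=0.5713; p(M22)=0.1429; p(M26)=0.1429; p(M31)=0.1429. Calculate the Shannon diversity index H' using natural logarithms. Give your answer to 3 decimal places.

1.154

Each pᵢ ln pᵢ term (working shown to 5 dp, full precision carried): 0.5713×(-0.55984)=-0.31984, 0.1429×(-1.94561)=-0.27803, 0.1429×(-1.94561)=-0.27803, 0.1429×(-1.94561)=-0.27803.
Sum = -1.15392, so H' = 1.154.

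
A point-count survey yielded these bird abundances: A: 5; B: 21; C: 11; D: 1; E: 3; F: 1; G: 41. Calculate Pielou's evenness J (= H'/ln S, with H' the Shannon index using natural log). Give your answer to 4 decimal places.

Total N = 5+21+11+1+3+1+41 = 83, so the proportions are 0.060241, 0.253012, 0.13253, 0.012048, 0.036145, 0.012048, 0.493976 (working shown to 6 dp, full precision carried).
H' = −Σ pᵢ ln pᵢ = −((-0.169241) + (-0.347719) + (-0.267836) + (-0.053239) + (-0.120008) + (-0.053239) + (-0.348386)) = 1.359668.
With S = 7 species, ln S = 1.945910, so J = 1.359668/1.945910 = 0.698731, i.e. 0.6987 to 4 decimal places.

0.6987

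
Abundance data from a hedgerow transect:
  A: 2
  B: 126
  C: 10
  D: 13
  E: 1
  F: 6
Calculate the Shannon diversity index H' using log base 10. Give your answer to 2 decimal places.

Total N = 2+126+10+13+1+6 = 158, so the proportions are 0.0127, 0.7975, 0.0633, 0.0823, 0.0063, 0.038 (working shown to 4 dp, full precision carried).
Each pᵢ log₁₀ pᵢ term: 0.0127×(-1.8976)=-0.0240, 0.7975×(-0.0983)=-0.0784, 0.0633×(-1.1987)=-0.0759, 0.0823×(-1.0847)=-0.0892, 0.0063×(-2.1987)=-0.0139, 0.038×(-1.4205)=-0.0539.
Sum = -0.3354, so H' = 0.34.

0.34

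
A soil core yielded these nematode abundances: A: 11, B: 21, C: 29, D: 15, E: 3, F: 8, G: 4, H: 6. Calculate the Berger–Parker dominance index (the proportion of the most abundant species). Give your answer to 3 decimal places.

0.299

Total N = 11+21+29+15+3+8+4+6 = 97, so the proportions are 0.1134, 0.21649, 0.29897, 0.15464, 0.03093, 0.08247, 0.04124, 0.06186 (working shown to 5 dp, full precision carried).
The largest proportion is 0.29897, i.e. d = 0.299 to 3 decimal places.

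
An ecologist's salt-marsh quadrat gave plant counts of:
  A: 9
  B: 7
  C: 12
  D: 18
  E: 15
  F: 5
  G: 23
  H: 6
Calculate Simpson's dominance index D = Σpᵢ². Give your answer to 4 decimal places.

0.1566

Total N = 9+7+12+18+15+5+23+6 = 95, so the proportions are 0.094737, 0.073684, 0.126316, 0.189474, 0.157895, 0.052632, 0.242105, 0.063158 (working shown to 6 dp, full precision carried).
D = 0.094737² + 0.073684² + 0.126316² + 0.189474² + 0.157895² + 0.052632² + 0.242105² + 0.063158² = 0.008975 + 0.005429 + 0.015956 + 0.035900 + 0.024931 + 0.002770 + 0.058615 + 0.003989 = 0.156565.
To 4 decimal places, D = 0.1566.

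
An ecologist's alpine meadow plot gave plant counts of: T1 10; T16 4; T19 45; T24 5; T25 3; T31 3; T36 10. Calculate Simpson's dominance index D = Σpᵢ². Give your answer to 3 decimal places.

Total N = 10+4+45+5+3+3+10 = 80, so the proportions are 0.125, 0.05, 0.5625, 0.0625, 0.0375, 0.0375, 0.125 (working shown to 5 dp, full precision carried).
D = 0.125² + 0.05² + 0.5625² + 0.0625² + 0.0375² + 0.0375² + 0.125² = 0.01562 + 0.00250 + 0.31641 + 0.00391 + 0.00141 + 0.00141 + 0.01562 = 0.35687.
To 3 decimal places, D = 0.357.

0.357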